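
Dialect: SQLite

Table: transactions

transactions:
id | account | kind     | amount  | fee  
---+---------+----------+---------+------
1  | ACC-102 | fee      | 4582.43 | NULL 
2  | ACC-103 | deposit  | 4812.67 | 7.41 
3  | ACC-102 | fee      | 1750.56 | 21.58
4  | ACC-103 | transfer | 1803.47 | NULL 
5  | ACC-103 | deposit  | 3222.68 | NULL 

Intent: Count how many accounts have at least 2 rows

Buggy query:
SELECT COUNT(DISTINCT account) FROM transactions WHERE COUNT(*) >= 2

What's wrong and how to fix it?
Bug: WHERE filters individual rows, not groups, so a group-level COUNT is invalid there

Fix: Use a subquery that GROUPs and filters with HAVING, then count its rows

Corrected query:
SELECT COUNT(*) FROM (SELECT account FROM transactions GROUP BY account HAVING COUNT(*) >= 2)

Result:
COUNT(*)
--------
2       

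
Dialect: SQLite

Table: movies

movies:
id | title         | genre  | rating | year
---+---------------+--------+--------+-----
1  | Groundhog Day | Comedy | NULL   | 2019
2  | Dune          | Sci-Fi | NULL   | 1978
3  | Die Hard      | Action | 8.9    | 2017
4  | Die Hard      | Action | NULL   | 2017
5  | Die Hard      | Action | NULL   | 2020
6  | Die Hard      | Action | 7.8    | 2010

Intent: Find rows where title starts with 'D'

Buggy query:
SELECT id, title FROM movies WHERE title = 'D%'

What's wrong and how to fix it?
Bug: '=' compares the literal string including the % character; pattern matching needs LIKE

Fix: Use LIKE for wildcard pattern matching

Corrected query:
SELECT id, title FROM movies WHERE title LIKE 'D%'

Result:
id | title   
---+---------
2  | Dune    
3  | Die Hard
4  | Die Hard
5  | Die Hard
6  | Die Hard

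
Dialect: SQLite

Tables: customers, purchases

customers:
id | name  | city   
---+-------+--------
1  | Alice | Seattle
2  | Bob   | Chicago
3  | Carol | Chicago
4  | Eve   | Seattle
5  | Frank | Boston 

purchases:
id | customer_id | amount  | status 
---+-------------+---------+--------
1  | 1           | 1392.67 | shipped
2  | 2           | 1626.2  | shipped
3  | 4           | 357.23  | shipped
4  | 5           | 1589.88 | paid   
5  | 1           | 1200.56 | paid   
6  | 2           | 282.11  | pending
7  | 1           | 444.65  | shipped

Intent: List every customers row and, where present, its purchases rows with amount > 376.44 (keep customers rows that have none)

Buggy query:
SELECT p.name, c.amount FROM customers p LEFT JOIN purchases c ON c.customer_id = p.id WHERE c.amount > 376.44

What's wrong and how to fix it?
Bug: Filtering c.amount in WHERE discards the NULL rows produced by LEFT JOIN, turning it into an inner join

Fix: Put 'c.amount > 376.44' in the JOIN's ON clause instead of WHERE

Corrected query:
SELECT p.name, c.amount FROM customers p LEFT JOIN purchases c ON c.customer_id = p.id AND c.amount > 376.44

Result:
name  | amount 
------+--------
Alice | 444.65 
Alice | 1200.56
Alice | 1392.67
Bob   | 1626.2 
Carol | NULL   
Eve   | NULL   
Frank | 1589.88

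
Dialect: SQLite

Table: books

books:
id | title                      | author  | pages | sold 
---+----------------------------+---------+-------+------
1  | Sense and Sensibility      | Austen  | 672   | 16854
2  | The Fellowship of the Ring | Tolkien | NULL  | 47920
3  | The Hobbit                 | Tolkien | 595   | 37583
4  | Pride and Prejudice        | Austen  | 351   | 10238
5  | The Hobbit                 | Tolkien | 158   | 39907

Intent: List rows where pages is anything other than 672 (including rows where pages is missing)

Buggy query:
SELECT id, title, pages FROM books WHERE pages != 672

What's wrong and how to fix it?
Bug: Inequality against NULL is unknown, not true; rows with NULL are dropped

Fix: Add an explicit OR pages IS NULL to include the missing-value rows

Corrected query:
SELECT id, title, pages FROM books WHERE pages != 672 OR pages IS NULL

Result:
id | title                      | pages
---+----------------------------+------
2  | The Fellowship of the Ring | NULL 
3  | The Hobbit                 | 595  
4  | Pride and Prejudice        | 351  
5  | The Hobbit                 | 158  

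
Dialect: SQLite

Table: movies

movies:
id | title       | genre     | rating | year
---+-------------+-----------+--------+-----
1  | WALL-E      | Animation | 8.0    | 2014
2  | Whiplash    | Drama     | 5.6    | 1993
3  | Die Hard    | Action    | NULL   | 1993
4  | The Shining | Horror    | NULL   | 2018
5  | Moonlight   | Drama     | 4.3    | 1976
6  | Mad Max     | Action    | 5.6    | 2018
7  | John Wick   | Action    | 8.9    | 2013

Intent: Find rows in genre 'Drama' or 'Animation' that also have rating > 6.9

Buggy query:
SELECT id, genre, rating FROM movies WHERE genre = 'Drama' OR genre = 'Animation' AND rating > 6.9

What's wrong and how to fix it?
Bug: AND binds tighter than OR, so this parses as genre = 'Drama' OR (genre = 'Animation' AND rating > 6.9)

Fix: Add parentheses around the OR so the AND applies to both alternatives

Corrected query:
SELECT id, genre, rating FROM movies WHERE (genre = 'Drama' OR genre = 'Animation') AND rating > 6.9

Result:
id | genre     | rating
---+-----------+-------
1  | Animation | 8     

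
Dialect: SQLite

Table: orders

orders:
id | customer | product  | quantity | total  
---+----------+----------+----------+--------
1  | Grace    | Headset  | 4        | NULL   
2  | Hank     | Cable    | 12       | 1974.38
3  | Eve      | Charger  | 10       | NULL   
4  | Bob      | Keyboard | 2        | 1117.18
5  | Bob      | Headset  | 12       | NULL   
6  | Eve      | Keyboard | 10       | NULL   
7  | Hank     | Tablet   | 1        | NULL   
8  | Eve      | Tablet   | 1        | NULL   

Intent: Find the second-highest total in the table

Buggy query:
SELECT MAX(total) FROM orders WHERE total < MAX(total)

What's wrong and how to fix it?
Bug: MAX(total) on the right of the comparison is an aggregate-in-WHERE error

Fix: Put the inner MAX in a scalar subquery

Corrected query:
SELECT MAX(total) FROM orders WHERE total < (SELECT MAX(total) FROM orders)

Result:
MAX(total)
----------
1117.18   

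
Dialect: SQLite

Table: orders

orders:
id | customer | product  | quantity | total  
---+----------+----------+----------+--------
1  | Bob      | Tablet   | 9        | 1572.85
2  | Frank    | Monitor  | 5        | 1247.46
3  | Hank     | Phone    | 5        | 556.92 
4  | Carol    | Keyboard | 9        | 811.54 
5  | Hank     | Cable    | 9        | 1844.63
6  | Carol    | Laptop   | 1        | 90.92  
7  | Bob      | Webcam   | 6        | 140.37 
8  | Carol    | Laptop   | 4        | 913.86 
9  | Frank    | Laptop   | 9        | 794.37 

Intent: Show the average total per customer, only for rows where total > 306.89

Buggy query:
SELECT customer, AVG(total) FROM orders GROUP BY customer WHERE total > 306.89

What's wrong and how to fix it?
Bug: Row-level WHERE must come before GROUP BY in the clause order

Fix: Place WHERE between FROM and GROUP BY

Corrected query:
SELECT customer, AVG(total) FROM orders WHERE total > 306.89 GROUP BY customer

Result:
customer | AVG(total)
---------+-----------
Bob      | 1572.85   
Carol    | 862.7     
Frank    | 1020.915  
Hank     | 1200.775  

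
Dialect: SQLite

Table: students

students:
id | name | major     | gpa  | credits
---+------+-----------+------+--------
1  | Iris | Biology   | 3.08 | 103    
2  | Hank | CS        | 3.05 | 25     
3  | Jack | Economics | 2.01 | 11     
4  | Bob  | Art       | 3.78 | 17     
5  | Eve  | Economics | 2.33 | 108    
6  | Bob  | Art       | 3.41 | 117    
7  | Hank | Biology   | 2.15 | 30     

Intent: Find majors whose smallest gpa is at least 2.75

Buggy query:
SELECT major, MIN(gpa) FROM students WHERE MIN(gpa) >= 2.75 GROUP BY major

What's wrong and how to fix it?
Bug: MIN() in WHERE is a misuse of aggregate

Fix: Use HAVING for the per-group MIN condition

Corrected query:
SELECT major, MIN(gpa) FROM students GROUP BY major HAVING MIN(gpa) >= 2.75

Result:
major | MIN(gpa)
------+---------
Art   | 3.41    
CS    | 3.05    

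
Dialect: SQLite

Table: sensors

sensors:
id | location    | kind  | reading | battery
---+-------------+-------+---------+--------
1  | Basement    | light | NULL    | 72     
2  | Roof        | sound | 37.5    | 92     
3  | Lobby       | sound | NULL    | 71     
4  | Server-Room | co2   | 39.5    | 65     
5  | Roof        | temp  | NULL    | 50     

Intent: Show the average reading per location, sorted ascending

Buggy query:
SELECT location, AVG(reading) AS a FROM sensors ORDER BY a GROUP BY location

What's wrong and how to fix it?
Bug: ORDER BY appears before GROUP BY; SQL clause order requires GROUP BY first

Fix: Move ORDER BY to the end, after GROUP BY

Corrected query:
SELECT location, AVG(reading) AS a FROM sensors GROUP BY location ORDER BY a

Result:
location    | a   
------------+-----
Basement    | NULL
Lobby       | NULL
Roof        | 37.5
Server-Room | 39.5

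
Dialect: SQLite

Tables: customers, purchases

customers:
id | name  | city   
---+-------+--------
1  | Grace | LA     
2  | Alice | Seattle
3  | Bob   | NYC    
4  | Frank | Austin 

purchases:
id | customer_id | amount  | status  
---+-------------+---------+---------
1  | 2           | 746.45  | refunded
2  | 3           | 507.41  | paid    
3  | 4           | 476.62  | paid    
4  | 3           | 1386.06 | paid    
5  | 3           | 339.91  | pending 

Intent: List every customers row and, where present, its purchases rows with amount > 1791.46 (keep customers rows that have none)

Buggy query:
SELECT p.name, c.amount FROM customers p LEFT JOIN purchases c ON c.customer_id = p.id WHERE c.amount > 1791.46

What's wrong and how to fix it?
Bug: Filtering c.amount in WHERE discards the NULL rows produced by LEFT JOIN, turning it into an inner join

Fix: Move the right-table condition into the ON clause so unmatched parents are kept

Corrected query:
SELECT p.name, c.amount FROM customers p LEFT JOIN purchases c ON c.customer_id = p.id AND c.amount > 1791.46

Result:
name  | amount
------+-------
Grace | NULL  
Alice | NULL  
Bob   | NULL  
Frank | NULL  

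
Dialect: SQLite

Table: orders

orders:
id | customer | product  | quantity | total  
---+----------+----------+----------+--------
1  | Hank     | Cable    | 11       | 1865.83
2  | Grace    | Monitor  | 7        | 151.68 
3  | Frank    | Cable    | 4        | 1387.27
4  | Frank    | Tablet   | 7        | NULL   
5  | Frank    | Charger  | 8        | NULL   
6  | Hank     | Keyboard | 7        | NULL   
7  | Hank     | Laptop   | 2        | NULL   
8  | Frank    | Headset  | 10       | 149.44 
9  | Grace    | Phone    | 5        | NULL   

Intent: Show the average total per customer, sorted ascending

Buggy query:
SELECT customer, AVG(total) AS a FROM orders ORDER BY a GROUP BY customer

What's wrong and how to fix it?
Bug: ORDER BY appears before GROUP BY; SQL clause order requires GROUP BY first

Fix: Reorder: SELECT … FROM … GROUP BY … ORDER BY …

Corrected query:
SELECT customer, AVG(total) AS a FROM orders GROUP BY customer ORDER BY a

Result:
customer | a      
---------+--------
Grace    | 151.68 
Frank    | 768.355
Hank     | 1865.83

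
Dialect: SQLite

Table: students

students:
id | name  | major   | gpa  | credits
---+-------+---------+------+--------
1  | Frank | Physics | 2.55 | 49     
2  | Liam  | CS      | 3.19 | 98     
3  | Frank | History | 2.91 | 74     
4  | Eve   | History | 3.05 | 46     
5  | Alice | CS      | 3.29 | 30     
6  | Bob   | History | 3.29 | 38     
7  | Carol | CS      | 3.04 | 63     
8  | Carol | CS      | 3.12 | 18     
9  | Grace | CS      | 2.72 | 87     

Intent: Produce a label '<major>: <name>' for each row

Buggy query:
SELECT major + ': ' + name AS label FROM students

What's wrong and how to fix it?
Bug: '+' is numeric addition; on text columns SQLite converts them to 0 instead of concatenating

Fix: Replace + with || to concatenate text

Corrected query:
SELECT major || ': ' || name AS label FROM students

Result:
label         
--------------
Physics: Frank
CS: Liam      
History: Frank
History: Eve  
CS: Alice     
History: Bob  
CS: Carol     
CS: Carol     
CS: Grace     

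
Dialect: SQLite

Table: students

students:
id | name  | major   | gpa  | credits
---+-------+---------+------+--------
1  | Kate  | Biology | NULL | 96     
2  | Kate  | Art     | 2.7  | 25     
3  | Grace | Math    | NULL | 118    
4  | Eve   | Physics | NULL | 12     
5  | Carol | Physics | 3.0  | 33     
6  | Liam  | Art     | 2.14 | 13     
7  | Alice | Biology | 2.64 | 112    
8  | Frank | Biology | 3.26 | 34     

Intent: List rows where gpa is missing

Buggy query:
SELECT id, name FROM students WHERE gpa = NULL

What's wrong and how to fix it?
Bug: Comparing to NULL with '=' never matches; NULL = NULL is unknown, not true

Fix: Replace '= NULL' with 'IS NULL'

Corrected query:
SELECT id, name FROM students WHERE gpa IS NULL

Result:
id | name 
---+------
1  | Kate 
3  | Grace
4  | Eve  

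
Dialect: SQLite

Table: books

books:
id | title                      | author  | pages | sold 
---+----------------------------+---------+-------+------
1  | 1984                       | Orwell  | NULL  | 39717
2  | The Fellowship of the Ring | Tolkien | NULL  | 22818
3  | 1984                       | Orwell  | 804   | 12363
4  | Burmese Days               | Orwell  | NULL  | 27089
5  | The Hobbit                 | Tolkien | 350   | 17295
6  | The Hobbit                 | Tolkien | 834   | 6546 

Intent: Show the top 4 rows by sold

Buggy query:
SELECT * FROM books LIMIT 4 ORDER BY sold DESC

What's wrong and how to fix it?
Bug: ORDER BY cannot follow LIMIT; LIMIT is the final clause

Fix: Sort with ORDER BY, then apply LIMIT

Corrected query:
SELECT * FROM books ORDER BY sold DESC LIMIT 4

Result:
id | title                      | author  | pages | sold 
---+----------------------------+---------+-------+------
1  | 1984                       | Orwell  | NULL  | 39717
4  | Burmese Days               | Orwell  | NULL  | 27089
2  | The Fellowship of the Ring | Tolkien | NULL  | 22818
5  | The Hobbit                 | Tolkien | 350   | 17295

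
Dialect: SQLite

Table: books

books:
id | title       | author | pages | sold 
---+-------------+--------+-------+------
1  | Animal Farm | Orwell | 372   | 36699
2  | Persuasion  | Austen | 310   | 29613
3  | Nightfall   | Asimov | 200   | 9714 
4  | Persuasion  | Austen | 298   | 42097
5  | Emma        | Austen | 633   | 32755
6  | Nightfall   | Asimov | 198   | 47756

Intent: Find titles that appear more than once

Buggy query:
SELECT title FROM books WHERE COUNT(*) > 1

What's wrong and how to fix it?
Bug: WHERE can't reference COUNT(*); aggregates are computed after WHERE

Fix: GROUP BY title, then filter groups with HAVING COUNT(*) > 1

Corrected query:
SELECT title FROM books GROUP BY title HAVING COUNT(*) > 1

Result:
title     
----------
Nightfall 
Persuasion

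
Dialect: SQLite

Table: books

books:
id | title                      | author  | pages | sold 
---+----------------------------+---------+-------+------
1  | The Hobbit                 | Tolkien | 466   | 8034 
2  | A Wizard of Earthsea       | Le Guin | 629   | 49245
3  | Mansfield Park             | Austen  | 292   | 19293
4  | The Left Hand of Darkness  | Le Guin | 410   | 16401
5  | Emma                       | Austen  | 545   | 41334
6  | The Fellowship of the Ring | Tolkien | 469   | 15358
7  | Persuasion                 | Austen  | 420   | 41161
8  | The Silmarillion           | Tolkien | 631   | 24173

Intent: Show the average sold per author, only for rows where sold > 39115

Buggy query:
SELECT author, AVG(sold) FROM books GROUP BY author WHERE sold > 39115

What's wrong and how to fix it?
Bug: WHERE cannot follow GROUP BY

Fix: Move the WHERE clause before GROUP BY

Corrected query:
SELECT author, AVG(sold) FROM books WHERE sold > 39115 GROUP BY author

Result:
author  | AVG(sold)
--------+----------
Austen  | 41247.5  
Le Guin | 49245    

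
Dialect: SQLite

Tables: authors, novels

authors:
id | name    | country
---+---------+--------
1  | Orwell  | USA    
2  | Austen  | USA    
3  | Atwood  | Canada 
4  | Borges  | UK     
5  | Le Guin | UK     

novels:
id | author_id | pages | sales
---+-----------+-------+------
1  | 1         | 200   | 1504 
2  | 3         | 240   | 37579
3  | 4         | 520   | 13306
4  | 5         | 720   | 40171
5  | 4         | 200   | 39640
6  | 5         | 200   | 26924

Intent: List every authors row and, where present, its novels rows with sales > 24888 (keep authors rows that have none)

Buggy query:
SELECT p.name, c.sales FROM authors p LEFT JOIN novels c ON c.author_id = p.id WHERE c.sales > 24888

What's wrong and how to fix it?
Bug: Filtering c.sales in WHERE discards the NULL rows produced by LEFT JOIN, turning it into an inner join

Fix: Move the right-table condition into the ON clause so unmatched parents are kept

Corrected query:
SELECT p.name, c.sales FROM authors p LEFT JOIN novels c ON c.author_id = p.id AND c.sales > 24888

Result:
name    | sales
--------+------
Orwell  | NULL 
Austen  | NULL 
Atwood  | 37579
Borges  | 39640
Le Guin | 26924
Le Guin | 40171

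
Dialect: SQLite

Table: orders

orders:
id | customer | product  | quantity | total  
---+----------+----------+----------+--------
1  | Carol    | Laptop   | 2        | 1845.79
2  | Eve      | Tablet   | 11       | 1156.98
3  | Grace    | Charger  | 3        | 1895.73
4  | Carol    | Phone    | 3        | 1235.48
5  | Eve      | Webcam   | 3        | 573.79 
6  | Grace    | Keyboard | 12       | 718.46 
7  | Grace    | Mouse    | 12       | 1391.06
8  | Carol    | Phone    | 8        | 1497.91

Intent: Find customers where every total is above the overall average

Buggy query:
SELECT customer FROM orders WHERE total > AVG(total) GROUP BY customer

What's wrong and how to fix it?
Bug: AVG() is an aggregate; it can't sit directly in WHERE

Fix: Compute the overall average in a scalar subquery and compare each group's MIN against it in HAVING

Corrected query:
SELECT customer FROM orders GROUP BY customer HAVING MIN(total) > (SELECT AVG(total) FROM orders)

Result:
(no rows)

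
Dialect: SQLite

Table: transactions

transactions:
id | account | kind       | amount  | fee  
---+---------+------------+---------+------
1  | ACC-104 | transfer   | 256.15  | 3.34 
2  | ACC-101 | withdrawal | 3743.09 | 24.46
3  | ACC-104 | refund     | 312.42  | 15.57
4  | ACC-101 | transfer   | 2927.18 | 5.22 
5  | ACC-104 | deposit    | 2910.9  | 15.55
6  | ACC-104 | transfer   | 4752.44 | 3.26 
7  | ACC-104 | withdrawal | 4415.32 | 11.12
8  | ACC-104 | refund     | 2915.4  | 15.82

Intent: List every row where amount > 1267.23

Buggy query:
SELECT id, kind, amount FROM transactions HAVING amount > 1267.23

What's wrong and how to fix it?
Bug: HAVING filters the output of aggregation, but this query has no GROUP BY and no aggregate functions, so SQLite rejects it (HAVING clause on a non-aggregate query); the condition here is per row

Fix: Replace HAVING with WHERE since the condition applies to individual rows

Corrected query:
SELECT id, kind, amount FROM transactions WHERE amount > 1267.23

Result:
id | kind       | amount 
---+------------+--------
2  | withdrawal | 3743.09
4  | transfer   | 2927.18
5  | deposit    | 2910.9 
6  | transfer   | 4752.44
7  | withdrawal | 4415.32
8  | refund     | 2915.4 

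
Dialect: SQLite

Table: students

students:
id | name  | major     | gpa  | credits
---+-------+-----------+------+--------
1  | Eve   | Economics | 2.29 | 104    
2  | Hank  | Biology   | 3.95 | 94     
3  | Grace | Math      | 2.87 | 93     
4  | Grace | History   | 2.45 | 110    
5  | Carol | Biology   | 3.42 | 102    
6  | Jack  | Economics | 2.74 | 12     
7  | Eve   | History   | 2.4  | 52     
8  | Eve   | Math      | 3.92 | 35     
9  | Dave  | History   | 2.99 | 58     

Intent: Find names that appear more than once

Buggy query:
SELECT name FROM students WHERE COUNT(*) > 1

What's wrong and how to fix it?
Bug: WHERE can't reference COUNT(*); aggregates are computed after WHERE

Fix: GROUP BY name, then filter groups with HAVING COUNT(*) > 1

Corrected query:
SELECT name FROM students GROUP BY name HAVING COUNT(*) > 1

Result:
name 
-----
Eve  
Grace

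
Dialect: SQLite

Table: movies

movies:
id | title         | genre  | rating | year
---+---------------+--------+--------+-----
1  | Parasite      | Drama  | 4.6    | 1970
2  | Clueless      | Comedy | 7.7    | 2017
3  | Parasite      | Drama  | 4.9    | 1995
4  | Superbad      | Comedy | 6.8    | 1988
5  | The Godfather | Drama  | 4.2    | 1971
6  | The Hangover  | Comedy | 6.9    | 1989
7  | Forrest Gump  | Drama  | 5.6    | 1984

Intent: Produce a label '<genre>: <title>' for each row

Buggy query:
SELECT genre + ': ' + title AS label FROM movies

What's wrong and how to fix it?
Bug: '+' is numeric addition; on text columns SQLite converts them to 0 instead of concatenating

Fix: Use the || operator for string concatenation

Corrected query:
SELECT genre || ': ' || title AS label FROM movies

Result:
label               
--------------------
Drama: Parasite     
Comedy: Clueless    
Drama: Parasite     
Comedy: Superbad    
Drama: The Godfather
Comedy: The Hangover
Drama: Forrest Gump 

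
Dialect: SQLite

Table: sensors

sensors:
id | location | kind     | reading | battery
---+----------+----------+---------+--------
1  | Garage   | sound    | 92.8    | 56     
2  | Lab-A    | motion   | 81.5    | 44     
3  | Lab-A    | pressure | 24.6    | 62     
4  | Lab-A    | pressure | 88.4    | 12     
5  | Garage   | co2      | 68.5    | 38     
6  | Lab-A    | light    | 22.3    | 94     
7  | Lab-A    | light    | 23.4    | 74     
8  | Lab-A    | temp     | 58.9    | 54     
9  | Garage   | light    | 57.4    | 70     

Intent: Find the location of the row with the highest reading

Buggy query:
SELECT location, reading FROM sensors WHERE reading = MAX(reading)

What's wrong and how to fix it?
Bug: MAX(reading) is an aggregate and cannot be used directly in WHERE

Fix: Use a subquery: WHERE reading = (SELECT MAX(reading) FROM sensors)

Corrected query:
SELECT location, reading FROM sensors WHERE reading = (SELECT MAX(reading) FROM sensors)

Result:
location | reading
---------+--------
Garage   | 92.8   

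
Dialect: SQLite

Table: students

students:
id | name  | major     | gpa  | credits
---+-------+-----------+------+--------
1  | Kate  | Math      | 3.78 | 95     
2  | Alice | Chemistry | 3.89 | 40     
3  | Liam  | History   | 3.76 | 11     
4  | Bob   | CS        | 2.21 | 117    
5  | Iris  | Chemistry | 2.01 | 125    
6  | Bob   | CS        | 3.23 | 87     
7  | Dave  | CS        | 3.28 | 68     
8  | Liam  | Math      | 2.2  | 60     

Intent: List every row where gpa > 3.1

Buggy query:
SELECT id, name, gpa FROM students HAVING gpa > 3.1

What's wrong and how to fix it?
Bug: HAVING filters the output of aggregation, but this query has no GROUP BY and no aggregate functions, so SQLite rejects it (HAVING clause on a non-aggregate query); the condition here is per row

Fix: Replace HAVING with WHERE since the condition applies to individual rows

Corrected query:
SELECT id, name, gpa FROM students WHERE gpa > 3.1

Result:
id | name  | gpa 
---+-------+-----
1  | Kate  | 3.78
2  | Alice | 3.89
3  | Liam  | 3.76
6  | Bob   | 3.23
7  | Dave  | 3.28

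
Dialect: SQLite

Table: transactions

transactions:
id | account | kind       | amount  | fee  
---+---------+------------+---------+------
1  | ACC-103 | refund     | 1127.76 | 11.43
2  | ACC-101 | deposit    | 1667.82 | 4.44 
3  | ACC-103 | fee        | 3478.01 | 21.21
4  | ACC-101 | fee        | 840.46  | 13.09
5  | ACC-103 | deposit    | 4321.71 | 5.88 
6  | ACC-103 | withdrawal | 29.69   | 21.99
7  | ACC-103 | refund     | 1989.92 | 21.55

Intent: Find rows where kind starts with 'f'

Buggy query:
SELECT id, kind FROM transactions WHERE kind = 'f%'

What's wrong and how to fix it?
Bug: Wildcards only work with LIKE; '=' treats '%' as a literal character

Fix: Replace '=' with LIKE so 'f%' is treated as a pattern

Corrected query:
SELECT id, kind FROM transactions WHERE kind LIKE 'f%'

Result:
id | kind
---+-----
3  | fee 
4  | fee 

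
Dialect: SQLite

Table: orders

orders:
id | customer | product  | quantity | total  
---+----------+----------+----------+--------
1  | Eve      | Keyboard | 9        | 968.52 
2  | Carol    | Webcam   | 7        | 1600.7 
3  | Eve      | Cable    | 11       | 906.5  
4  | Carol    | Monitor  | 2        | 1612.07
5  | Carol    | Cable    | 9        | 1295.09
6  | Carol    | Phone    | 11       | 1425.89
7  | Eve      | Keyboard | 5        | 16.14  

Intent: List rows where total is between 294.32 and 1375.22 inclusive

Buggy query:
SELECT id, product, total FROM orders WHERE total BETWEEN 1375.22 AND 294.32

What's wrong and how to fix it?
Bug: BETWEEN expects the lower bound first; with 1375.22 AND 294.32 the range is empty

Fix: Write BETWEEN 294.32 AND 1375.22

Corrected query:
SELECT id, product, total FROM orders WHERE total BETWEEN 294.32 AND 1375.22

Result:
id | product  | total  
---+----------+--------
1  | Keyboard | 968.52 
3  | Cable    | 906.5  
5  | Cable    | 1295.09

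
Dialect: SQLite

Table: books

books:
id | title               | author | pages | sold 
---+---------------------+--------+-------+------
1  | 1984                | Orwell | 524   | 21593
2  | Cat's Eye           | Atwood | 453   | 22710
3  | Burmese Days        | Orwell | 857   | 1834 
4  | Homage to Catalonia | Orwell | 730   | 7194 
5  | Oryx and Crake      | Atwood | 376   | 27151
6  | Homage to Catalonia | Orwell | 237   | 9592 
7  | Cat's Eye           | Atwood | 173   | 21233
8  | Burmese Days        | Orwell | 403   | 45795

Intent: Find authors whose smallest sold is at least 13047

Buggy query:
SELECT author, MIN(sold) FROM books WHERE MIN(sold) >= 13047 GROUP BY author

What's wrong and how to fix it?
Bug: MIN() in WHERE is a misuse of aggregate

Fix: Replace WHERE with HAVING after the GROUP BY

Corrected query:
SELECT author, MIN(sold) FROM books GROUP BY author HAVING MIN(sold) >= 13047

Result:
author | MIN(sold)
-------+----------
Atwood | 21233    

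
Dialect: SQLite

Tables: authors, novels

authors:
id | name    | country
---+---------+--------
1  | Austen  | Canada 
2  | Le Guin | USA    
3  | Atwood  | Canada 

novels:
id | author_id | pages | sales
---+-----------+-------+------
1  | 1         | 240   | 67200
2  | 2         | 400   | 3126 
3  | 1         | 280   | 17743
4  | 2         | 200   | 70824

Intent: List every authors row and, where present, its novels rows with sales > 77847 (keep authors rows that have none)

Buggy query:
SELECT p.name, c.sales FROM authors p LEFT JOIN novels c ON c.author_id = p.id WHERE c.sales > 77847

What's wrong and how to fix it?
Bug: Filtering c.sales in WHERE discards the NULL rows produced by LEFT JOIN, turning it into an inner join

Fix: Move the right-table condition into the ON clause so unmatched parents are kept

Corrected query:
SELECT p.name, c.sales FROM authors p LEFT JOIN novels c ON c.author_id = p.id AND c.sales > 77847

Result:
name    | sales
--------+------
Austen  | NULL 
Le Guin | NULL 
Atwood  | NULL 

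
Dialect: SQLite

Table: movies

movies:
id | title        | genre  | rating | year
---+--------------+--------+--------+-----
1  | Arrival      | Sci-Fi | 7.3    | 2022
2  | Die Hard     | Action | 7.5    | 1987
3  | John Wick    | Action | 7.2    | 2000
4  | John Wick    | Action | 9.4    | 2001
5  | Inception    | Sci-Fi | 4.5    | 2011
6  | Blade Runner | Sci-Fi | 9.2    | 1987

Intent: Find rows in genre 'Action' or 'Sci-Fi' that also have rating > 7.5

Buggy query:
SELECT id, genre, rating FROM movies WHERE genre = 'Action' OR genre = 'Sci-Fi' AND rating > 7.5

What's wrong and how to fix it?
Bug: Without parentheses, AND is evaluated before OR, so the rating filter only applies to the 'Sci-Fi' branch

Fix: Group the OR with parentheses (or use IN), then AND the threshold

Corrected query:
SELECT id, genre, rating FROM movies WHERE (genre = 'Action' OR genre = 'Sci-Fi') AND rating > 7.5

Result:
id | genre  | rating
---+--------+-------
4  | Action | 9.4   
6  | Sci-Fi | 9.2   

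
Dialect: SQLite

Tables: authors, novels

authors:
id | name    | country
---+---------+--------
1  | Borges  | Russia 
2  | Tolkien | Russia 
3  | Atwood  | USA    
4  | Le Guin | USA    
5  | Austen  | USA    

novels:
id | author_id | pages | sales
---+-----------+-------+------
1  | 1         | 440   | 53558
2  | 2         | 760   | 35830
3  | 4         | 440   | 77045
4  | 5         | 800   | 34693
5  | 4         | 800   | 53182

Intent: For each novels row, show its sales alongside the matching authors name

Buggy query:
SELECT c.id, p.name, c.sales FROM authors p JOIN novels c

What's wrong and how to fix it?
Bug: JOIN with no ON clause produces a cartesian product; every novels row pairs with every authors row

Fix: Specify the join condition linking the foreign key to the parent id

Corrected query:
SELECT c.id, p.name, c.sales FROM authors p JOIN novels c ON c.author_id = p.id

Result:
id | name    | sales
---+---------+------
1  | Borges  | 53558
2  | Tolkien | 35830
3  | Le Guin | 77045
4  | Austen  | 34693
5  | Le Guin | 53182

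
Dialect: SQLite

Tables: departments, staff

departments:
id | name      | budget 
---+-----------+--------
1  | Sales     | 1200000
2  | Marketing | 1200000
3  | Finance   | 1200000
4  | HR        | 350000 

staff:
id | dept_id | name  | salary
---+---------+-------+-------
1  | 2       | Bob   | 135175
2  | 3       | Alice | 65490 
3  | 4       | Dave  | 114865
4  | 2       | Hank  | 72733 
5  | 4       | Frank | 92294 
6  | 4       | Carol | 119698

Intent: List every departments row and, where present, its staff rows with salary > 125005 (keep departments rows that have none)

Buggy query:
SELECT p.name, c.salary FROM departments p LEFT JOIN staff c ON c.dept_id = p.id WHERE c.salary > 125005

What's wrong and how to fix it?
Bug: A WHERE condition on the right-hand table after LEFT JOIN drops unmatched parents

Fix: Move the right-table condition into the ON clause so unmatched parents are kept

Corrected query:
SELECT p.name, c.salary FROM departments p LEFT JOIN staff c ON c.dept_id = p.id AND c.salary > 125005

Result:
name      | salary
----------+-------
Sales     | NULL  
Marketing | 135175
Finance   | NULL  
HR        | NULL  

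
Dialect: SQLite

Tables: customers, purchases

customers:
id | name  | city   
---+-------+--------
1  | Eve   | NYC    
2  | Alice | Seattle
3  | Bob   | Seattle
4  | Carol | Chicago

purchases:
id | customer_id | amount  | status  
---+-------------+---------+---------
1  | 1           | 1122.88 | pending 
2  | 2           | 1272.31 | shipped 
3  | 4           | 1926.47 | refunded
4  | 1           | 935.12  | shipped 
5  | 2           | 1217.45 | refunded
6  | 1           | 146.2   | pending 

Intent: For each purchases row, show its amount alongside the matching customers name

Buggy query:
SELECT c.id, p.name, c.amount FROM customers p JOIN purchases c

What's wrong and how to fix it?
Bug: JOIN with no ON clause produces a cartesian product; every purchases row pairs with every customers row

Fix: Add ON c.customer_id = p.id to the JOIN

Corrected query:
SELECT c.id, p.name, c.amount FROM customers p JOIN purchases c ON c.customer_id = p.id

Result:
id | name  | amount 
---+-------+--------
1  | Eve   | 1122.88
2  | Alice | 1272.31
3  | Carol | 1926.47
4  | Eve   | 935.12 
5  | Alice | 1217.45
6  | Eve   | 146.2  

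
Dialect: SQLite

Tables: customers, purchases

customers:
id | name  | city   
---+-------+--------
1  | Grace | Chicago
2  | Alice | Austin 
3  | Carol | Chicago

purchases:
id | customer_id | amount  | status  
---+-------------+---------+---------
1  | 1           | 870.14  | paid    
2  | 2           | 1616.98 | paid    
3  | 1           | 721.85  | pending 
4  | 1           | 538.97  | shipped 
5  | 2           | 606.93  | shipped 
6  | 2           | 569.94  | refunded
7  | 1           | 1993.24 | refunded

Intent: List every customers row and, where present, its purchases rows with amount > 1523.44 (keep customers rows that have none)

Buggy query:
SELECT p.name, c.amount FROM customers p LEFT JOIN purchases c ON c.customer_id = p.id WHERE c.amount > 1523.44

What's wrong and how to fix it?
Bug: Filtering c.amount in WHERE discards the NULL rows produced by LEFT JOIN, turning it into an inner join

Fix: Put 'c.amount > 1523.44' in the JOIN's ON clause instead of WHERE

Corrected query:
SELECT p.name, c.amount FROM customers p LEFT JOIN purchases c ON c.customer_id = p.id AND c.amount > 1523.44

Result:
name  | amount 
------+--------
Grace | 1993.24
Alice | 1616.98
Carol | NULL   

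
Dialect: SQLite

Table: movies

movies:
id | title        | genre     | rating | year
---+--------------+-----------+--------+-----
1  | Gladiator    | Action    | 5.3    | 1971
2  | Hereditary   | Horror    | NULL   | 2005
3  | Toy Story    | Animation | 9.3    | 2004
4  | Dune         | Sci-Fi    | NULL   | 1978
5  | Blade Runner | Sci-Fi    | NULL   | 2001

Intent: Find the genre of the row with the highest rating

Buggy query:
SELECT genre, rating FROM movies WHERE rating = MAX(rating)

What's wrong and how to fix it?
Bug: MAX(rating) is an aggregate and cannot be used directly in WHERE

Fix: Wrap MAX in a scalar subquery so WHERE compares against a single value

Corrected query:
SELECT genre, rating FROM movies WHERE rating = (SELECT MAX(rating) FROM movies)

Result:
genre     | rating
----------+-------
Animation | 9.3   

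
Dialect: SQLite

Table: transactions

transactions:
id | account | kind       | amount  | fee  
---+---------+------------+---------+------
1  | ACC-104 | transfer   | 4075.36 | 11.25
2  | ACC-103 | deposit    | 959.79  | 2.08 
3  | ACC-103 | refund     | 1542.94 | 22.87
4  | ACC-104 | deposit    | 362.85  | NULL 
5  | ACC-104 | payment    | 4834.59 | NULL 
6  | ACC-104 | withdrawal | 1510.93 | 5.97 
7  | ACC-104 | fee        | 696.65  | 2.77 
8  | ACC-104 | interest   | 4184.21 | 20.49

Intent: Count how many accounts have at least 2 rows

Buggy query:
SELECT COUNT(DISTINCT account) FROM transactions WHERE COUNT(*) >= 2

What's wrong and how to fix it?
Bug: WHERE filters individual rows, not groups, so a group-level COUNT is invalid there

Fix: Group first with HAVING COUNT(*) >= 2, then COUNT the resulting groups

Corrected query:
SELECT COUNT(*) FROM (SELECT account FROM transactions GROUP BY account HAVING COUNT(*) >= 2)

Result:
COUNT(*)
--------
2       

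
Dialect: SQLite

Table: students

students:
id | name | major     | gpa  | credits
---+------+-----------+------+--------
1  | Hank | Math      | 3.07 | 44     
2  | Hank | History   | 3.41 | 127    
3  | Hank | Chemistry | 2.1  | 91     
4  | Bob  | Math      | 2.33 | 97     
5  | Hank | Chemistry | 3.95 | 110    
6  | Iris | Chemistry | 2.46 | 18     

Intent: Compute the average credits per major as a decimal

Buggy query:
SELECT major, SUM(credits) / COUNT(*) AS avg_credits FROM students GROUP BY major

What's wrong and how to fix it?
Bug: Both operands are integers, so '/' performs integer division and truncates

Fix: Multiply by 1.0 (or CAST to REAL) to force floating-point division

Corrected query:
SELECT major, SUM(credits) * 1.0 / COUNT(*) AS avg_credits FROM students GROUP BY major

Result:
major     | avg_credits
----------+------------
Chemistry | 73         
History   | 127        
Math      | 70.5       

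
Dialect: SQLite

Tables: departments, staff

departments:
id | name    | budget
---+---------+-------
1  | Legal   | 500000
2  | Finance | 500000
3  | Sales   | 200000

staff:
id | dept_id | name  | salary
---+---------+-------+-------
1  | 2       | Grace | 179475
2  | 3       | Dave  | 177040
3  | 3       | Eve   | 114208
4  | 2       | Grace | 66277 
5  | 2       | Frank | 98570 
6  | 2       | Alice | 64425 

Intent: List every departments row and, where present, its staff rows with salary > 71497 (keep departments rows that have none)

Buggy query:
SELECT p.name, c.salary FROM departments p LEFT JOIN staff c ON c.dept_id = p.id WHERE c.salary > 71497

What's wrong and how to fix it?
Bug: Filtering c.salary in WHERE discards the NULL rows produced by LEFT JOIN, turning it into an inner join

Fix: Put 'c.salary > 71497' in the JOIN's ON clause instead of WHERE

Corrected query:
SELECT p.name, c.salary FROM departments p LEFT JOIN staff c ON c.dept_id = p.id AND c.salary > 71497

Result:
name    | salary
--------+-------
Legal   | NULL  
Finance | 98570 
Finance | 179475
Sales   | 114208
Sales   | 177040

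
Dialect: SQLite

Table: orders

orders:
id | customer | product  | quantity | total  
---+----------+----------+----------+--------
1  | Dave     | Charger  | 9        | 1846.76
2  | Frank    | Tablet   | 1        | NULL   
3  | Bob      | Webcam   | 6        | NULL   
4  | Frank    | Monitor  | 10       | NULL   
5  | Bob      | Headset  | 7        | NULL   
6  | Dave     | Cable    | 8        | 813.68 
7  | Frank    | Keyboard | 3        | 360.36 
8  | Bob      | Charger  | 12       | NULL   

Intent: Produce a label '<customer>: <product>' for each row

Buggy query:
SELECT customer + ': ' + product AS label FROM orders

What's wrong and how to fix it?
Bug: SQLite uses || for string concatenation; + coerces text to numbers (yielding 0)

Fix: Replace + with || to concatenate text

Corrected query:
SELECT customer || ': ' || product AS label FROM orders

Result:
label          
---------------
Dave: Charger  
Frank: Tablet  
Bob: Webcam    
Frank: Monitor 
Bob: Headset   
Dave: Cable    
Frank: Keyboard
Bob: Charger   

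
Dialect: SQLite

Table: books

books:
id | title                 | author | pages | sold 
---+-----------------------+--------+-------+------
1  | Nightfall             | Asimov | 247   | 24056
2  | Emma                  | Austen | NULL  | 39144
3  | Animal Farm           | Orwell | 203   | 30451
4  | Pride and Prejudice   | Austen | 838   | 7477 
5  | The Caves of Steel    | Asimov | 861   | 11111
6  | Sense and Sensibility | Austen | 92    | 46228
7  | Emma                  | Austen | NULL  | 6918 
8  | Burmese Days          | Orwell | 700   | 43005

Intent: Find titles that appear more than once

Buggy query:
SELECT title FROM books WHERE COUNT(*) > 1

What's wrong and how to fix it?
Bug: COUNT(*) is an aggregate and cannot be used in WHERE

Fix: Group first, then use HAVING for the count condition

Corrected query:
SELECT title FROM books GROUP BY title HAVING COUNT(*) > 1

Result:
title
-----
Emma 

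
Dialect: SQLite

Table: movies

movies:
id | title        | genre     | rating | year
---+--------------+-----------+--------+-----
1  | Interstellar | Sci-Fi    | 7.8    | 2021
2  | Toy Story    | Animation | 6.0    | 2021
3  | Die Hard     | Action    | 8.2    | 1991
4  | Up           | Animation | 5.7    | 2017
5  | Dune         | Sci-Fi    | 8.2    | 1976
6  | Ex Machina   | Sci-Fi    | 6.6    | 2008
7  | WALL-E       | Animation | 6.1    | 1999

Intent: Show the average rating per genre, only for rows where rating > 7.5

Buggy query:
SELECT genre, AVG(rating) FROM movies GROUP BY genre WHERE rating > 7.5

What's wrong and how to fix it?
Bug: Row-level WHERE must come before GROUP BY in the clause order

Fix: Move the WHERE clause before GROUP BY

Corrected query:
SELECT genre, AVG(rating) FROM movies WHERE rating > 7.5 GROUP BY genre

Result:
genre  | AVG(rating)
-------+------------
Action | 8.2        
Sci-Fi | 8          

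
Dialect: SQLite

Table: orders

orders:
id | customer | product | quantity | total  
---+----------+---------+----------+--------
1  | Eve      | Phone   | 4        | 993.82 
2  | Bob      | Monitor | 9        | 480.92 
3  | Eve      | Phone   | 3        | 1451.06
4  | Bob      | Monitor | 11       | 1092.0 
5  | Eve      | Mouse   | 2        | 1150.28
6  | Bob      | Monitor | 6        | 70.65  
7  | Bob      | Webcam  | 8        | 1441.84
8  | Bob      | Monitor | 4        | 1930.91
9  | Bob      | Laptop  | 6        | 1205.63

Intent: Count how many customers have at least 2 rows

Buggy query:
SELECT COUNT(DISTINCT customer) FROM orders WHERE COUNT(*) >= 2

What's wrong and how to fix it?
Bug: WHERE filters individual rows, not groups, so a group-level COUNT is invalid there

Fix: Use a subquery that GROUPs and filters with HAVING, then count its rows

Corrected query:
SELECT COUNT(*) FROM (SELECT customer FROM orders GROUP BY customer HAVING COUNT(*) >= 2)

Result:
COUNT(*)
--------
2       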